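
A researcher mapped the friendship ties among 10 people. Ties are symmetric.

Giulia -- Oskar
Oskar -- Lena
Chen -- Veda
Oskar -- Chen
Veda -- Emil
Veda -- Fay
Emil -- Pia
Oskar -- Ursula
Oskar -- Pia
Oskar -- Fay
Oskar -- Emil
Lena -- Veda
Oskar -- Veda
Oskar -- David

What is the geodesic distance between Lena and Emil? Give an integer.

One shortest route is Lena – Oskar – Emil, which uses 2 edges, and Lena and Emil are not directly tied, so nothing shorter exists. So d(Lena,Emil) = 2.

2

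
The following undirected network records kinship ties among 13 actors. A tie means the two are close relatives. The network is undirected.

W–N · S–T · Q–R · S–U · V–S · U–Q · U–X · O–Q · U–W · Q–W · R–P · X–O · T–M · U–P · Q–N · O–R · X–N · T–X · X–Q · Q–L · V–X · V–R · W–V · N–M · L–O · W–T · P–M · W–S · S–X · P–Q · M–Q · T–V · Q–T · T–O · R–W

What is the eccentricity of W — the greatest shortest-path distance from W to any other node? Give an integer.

2

Distances from W: L:2, M:2, N:1, O:2, P:2, Q:1, R:1, S:1, T:1, U:1, V:1, X:2.
The largest is 2 (to X, O, M, P, and L), so the eccentricity of W is 2.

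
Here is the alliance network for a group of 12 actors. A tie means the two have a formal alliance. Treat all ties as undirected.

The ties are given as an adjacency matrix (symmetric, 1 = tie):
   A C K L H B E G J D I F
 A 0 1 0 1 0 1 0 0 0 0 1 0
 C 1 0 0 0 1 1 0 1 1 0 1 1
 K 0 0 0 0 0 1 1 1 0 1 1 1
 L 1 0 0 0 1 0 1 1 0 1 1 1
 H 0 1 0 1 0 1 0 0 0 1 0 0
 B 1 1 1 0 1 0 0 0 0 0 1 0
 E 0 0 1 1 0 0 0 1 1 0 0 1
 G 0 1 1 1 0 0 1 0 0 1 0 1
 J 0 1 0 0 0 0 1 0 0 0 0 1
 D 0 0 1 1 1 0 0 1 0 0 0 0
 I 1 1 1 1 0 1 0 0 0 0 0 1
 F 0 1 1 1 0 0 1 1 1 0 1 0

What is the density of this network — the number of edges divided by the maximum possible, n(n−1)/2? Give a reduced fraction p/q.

16/33

There are 32 edges and 12 nodes, so the maximum possible is C(12,2) = 66.
Density = 32/66 = 16/33.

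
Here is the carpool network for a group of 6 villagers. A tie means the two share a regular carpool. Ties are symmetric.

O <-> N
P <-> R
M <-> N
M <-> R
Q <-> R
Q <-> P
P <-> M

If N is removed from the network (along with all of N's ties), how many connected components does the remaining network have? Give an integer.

2

Without N, the remaining ties split the others into: {M, P, Q, R}; {O}.
That's 2 separate components.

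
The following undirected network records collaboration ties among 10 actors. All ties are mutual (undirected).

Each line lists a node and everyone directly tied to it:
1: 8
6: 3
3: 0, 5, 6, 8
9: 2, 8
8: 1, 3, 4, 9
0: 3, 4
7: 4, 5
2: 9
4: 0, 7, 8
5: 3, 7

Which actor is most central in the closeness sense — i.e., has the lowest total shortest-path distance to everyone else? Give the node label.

8

Farness (sum of distances to all others) for each node — 0:20, 1:22, 2:28, 3:15, 4:17, 5:20, 6:23, 7:21, 8:14, 9:20.
The smallest farness is 14, for 8, so 8 has the highest closeness.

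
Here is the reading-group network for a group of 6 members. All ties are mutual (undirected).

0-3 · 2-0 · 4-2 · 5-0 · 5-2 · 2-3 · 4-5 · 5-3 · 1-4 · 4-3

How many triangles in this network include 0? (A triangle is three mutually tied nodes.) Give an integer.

3

0's neighbors: 2, 3, and 5.
Neighbor pairs that are themselves tied: 0–2–3; 0–2–5; 0–3–5. Each forms one triangle with 0, for 3 in total.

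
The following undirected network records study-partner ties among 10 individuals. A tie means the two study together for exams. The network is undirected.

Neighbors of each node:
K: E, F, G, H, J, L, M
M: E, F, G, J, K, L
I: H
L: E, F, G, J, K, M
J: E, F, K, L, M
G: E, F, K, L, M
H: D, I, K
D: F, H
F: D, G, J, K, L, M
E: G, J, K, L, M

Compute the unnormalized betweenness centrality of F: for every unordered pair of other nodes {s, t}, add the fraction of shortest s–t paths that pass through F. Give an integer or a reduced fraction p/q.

83/15

Pairs whose geodesics pass through F — D–G: 1; D–M: 1; D–K: 1/2; D–J: 1; D–L: 1; D–E: 5/6; G–J: 1/5.
All other pairs contribute 0.
Summing the contributions gives betweenness(F) = 83/15.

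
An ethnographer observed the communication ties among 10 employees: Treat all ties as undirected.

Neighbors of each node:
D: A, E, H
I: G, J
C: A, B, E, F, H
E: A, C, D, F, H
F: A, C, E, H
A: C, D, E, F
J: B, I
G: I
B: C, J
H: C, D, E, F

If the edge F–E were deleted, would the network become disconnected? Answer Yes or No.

No

Even without that edge, F still reaches E via F – A – E, so the network stays connected. Not a bridge.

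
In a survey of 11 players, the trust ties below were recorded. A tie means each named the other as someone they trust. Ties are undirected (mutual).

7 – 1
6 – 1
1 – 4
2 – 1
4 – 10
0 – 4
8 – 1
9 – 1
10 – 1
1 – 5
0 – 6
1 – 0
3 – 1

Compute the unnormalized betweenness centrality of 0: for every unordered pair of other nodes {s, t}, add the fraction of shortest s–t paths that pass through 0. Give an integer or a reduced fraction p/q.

Pairs whose geodesics pass through 0 — 4–6: 1/2.
All other pairs contribute 0.
Summing the contributions gives betweenness(0) = 1/2.

1/2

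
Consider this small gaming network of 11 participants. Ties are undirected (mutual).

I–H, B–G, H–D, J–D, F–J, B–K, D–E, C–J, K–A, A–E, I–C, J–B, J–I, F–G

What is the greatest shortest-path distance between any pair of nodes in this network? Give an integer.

4

Eccentricity of each node (its greatest distance to any other): A:4, B:3, C:4, D:3, E:4, F:4, G:4, H:4, I:4, J:3, K:4.
The maximum eccentricity is 4, realized for instance by the pair I–A via I – H – D – E – A. So the diameter is 4.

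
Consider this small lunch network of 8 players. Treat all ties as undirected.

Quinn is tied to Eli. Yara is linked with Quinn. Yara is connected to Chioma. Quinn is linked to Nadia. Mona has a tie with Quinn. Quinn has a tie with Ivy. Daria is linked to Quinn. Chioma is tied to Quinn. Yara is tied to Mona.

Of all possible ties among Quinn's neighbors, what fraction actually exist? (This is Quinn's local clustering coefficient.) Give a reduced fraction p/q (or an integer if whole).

Quinn's neighbors: Chioma, Daria, Eli, Ivy, Mona, Nadia, and Yara (k = 7).
Possible neighbor pairs: C(7,2) = 21. Edges among them: Chioma–Yara, Mona–Yara → e = 2.
Clustering(Quinn) = 2/21.

2/21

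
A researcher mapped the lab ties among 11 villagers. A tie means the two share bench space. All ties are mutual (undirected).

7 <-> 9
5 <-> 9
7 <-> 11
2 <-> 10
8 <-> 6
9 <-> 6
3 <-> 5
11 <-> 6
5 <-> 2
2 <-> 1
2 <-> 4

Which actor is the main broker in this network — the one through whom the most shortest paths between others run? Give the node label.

Unnormalized betweenness of each node: 1:0, 2:24, 3:0, 4:0, 5:29, 6:25/2, 7:7/2, 8:0, 9:25, 10:0, 11:1.
5 has the largest value, 29, making it the main broker — the node through which the most shortest paths run.

5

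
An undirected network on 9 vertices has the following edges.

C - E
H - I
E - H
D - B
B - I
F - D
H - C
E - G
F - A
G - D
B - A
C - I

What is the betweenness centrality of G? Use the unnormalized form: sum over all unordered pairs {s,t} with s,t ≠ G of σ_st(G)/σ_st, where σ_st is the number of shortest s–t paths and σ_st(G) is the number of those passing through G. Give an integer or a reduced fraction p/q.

9/2

Pairs whose geodesics pass through G — H–D: 1/2; H–F: 1/3; C–D: 1/2; C–F: 1/3; E–D: 1; E–F: 1; E–A: 2/4; E–B: 1/3.
All other pairs contribute 0.
Summing the contributions gives betweenness(G) = 9/2.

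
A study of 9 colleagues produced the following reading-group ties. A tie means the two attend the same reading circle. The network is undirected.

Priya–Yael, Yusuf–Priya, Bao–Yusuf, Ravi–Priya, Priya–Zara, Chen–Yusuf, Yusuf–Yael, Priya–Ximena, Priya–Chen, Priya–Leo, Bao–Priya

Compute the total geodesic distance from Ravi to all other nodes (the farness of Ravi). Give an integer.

15

Distances from Ravi: Bao:2, Chen:2, Leo:2, Priya:1, Ximena:2, Yael:2, Yusuf:2, Zara:2.
Sum = 2 + 2 + 2 + 1 + 2 + 2 + 2 + 2 = 15.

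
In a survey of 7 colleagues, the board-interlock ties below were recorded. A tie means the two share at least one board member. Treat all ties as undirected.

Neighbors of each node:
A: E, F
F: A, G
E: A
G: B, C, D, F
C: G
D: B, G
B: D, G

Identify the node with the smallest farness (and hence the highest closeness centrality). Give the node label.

G

Farness (sum of distances to all others) for each node — A:13, B:13, C:14, D:13, E:18, F:10, G:9.
The smallest farness is 9, for G, so G has the highest closeness.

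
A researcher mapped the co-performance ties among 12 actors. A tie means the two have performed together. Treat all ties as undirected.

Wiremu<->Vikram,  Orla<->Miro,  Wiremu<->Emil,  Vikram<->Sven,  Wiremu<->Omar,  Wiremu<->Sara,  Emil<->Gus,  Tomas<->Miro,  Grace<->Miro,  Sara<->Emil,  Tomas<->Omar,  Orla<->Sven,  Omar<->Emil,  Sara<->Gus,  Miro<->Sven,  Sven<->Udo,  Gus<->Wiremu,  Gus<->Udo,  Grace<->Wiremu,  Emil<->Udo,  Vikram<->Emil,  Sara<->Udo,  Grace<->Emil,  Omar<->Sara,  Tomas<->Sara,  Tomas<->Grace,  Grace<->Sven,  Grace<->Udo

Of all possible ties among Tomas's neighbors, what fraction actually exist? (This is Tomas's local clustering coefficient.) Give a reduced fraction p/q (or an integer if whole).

1/3

Tomas's neighbors: Grace, Miro, Omar, and Sara (k = 4).
Possible neighbor pairs: C(4,2) = 6. Edges among them: Grace–Miro, Omar–Sara → e = 2.
Clustering(Tomas) = 2/6 = 1/3.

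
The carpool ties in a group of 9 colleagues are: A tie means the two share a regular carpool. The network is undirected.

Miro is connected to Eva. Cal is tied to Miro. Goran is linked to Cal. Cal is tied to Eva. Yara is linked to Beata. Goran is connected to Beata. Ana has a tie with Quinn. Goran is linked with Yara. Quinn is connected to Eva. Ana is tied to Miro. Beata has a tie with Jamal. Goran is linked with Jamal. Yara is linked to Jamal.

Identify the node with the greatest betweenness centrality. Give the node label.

Unnormalized betweenness of each node: Ana:1/2, Beata:0, Cal:16, Eva:11/2, Goran:15, Jamal:0, Miro:11/2, Quinn:1/2, Yara:0.
Cal has the largest value, 16, making it the main broker — the node through which the most shortest paths run.

Cal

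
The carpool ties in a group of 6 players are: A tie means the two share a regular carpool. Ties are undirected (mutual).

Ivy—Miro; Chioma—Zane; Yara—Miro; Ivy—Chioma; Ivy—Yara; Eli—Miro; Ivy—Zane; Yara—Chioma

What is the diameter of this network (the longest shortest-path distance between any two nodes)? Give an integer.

Eccentricity of each node (its greatest distance to any other): Chioma:3, Eli:3, Ivy:2, Miro:2, Yara:2, Zane:3.
The maximum eccentricity is 3, realized for instance by the pair Zane–Eli via Zane – Ivy – Miro – Eli. So the diameter is 3.

3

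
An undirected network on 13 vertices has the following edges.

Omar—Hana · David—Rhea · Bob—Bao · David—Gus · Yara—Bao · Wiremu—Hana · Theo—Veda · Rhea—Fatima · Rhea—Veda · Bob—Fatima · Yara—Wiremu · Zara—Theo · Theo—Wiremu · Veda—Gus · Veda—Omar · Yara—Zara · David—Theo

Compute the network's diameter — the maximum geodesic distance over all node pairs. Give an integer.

Eccentricity of each node (its greatest distance to any other): Bao:5, Bob:4, David:4, Fatima:4, Gus:5, Hana:4, Omar:4, Rhea:4, Theo:4, Veda:4, Wiremu:4, Yara:4, Zara:4.
The maximum eccentricity is 5, realized for instance by the pair Gus–Bao via Gus – David – Rhea – Fatima – Bob – Bao. So the diameter is 5.

5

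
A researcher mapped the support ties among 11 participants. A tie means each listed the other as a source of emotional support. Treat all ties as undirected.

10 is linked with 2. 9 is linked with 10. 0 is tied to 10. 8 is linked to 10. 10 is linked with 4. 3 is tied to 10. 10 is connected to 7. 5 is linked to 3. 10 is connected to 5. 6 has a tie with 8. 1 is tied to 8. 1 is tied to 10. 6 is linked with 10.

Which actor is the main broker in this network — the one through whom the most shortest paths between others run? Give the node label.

10

Unnormalized betweenness of each node: 0:0, 1:0, 2:0, 3:0, 4:0, 5:0, 6:0, 7:0, 8:1/2, 9:0, 10:83/2.
10 has the largest value, 83/2, making it the main broker — the node through which the most shortest paths run.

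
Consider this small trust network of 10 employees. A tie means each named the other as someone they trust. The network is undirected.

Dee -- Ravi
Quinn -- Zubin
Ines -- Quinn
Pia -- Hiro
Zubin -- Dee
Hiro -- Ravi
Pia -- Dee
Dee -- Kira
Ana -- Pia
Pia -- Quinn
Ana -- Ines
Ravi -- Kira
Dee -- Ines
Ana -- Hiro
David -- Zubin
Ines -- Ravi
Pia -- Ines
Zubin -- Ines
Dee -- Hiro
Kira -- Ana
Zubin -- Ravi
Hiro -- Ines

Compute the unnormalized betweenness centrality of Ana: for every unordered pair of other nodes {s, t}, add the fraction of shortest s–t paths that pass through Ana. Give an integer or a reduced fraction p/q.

Pairs whose geodesics pass through Ana — Ines–Kira: 1/3; Kira–Hiro: 1/3; Kira–Quinn: 2/7; Kira–Pia: 1/2.
All other pairs contribute 0.
Summing the contributions gives betweenness(Ana) = 61/42.

61/42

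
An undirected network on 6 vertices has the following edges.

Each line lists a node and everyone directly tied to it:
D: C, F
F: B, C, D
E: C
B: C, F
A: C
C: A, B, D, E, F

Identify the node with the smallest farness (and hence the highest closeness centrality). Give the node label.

C

Farness (sum of distances to all others) for each node — A:9, B:8, C:5, D:8, E:9, F:7.
The smallest farness is 5, for C, so C has the highest closeness.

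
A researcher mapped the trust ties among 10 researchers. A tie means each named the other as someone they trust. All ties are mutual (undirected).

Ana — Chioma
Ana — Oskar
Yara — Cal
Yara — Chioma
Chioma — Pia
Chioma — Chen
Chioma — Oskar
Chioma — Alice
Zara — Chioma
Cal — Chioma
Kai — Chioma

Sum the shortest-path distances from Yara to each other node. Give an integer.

Distances from Yara: Alice:2, Ana:2, Cal:1, Chen:2, Chioma:1, Kai:2, Oskar:2, Pia:2, Zara:2.
Sum = 2 + 2 + 1 + 2 + 1 + 2 + 2 + 2 + 2 = 16.

16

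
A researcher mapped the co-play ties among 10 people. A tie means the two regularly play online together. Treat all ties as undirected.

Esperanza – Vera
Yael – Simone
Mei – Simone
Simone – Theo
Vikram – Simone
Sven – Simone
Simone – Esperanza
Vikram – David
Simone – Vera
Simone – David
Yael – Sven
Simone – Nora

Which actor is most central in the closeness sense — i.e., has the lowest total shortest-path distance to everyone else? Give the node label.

Farness (sum of distances to all others) for each node — David:16, Esperanza:16, Mei:17, Nora:17, Simone:9, Sven:16, Theo:17, Vera:16, Vikram:16, Yael:16.
The smallest farness is 9, for Simone, so Simone has the highest closeness.

Simone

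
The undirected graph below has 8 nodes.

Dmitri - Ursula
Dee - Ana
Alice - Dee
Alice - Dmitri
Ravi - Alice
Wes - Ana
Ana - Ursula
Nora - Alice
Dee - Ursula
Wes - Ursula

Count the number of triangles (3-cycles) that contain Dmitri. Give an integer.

0

Dmitri's neighbors are Alice and Ursula, but none of them are tied to each other, so no triangle contains Dmitri.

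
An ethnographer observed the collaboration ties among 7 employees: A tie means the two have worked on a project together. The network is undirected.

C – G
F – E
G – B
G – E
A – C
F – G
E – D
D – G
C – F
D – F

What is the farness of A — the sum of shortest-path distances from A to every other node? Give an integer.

14

Distances from A: B:3, C:1, D:3, E:3, F:2, G:2.
Sum = 3 + 1 + 3 + 3 + 2 + 2 = 14.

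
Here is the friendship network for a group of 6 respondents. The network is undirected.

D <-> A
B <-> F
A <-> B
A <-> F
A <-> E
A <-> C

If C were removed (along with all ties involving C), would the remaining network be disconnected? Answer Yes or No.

Even without C, every remaining node can still reach every other (the residual graph is connected), so C is not a cut vertex.

No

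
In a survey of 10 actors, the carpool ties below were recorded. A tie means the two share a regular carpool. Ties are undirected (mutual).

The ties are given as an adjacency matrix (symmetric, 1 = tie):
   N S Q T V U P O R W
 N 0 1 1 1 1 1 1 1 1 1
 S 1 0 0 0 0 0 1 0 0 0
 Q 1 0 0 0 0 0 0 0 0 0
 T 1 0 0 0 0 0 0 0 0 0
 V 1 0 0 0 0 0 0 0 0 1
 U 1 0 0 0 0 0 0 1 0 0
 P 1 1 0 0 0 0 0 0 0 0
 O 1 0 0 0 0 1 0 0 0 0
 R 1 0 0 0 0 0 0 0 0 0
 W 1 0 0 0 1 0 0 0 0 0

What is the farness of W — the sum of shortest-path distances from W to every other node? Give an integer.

16

Distances from W: N:1, O:2, P:2, Q:2, R:2, S:2, T:2, U:2, V:1.
Sum = 1 + 2 + 2 + 2 + 2 + 2 + 2 + 2 + 1 = 16.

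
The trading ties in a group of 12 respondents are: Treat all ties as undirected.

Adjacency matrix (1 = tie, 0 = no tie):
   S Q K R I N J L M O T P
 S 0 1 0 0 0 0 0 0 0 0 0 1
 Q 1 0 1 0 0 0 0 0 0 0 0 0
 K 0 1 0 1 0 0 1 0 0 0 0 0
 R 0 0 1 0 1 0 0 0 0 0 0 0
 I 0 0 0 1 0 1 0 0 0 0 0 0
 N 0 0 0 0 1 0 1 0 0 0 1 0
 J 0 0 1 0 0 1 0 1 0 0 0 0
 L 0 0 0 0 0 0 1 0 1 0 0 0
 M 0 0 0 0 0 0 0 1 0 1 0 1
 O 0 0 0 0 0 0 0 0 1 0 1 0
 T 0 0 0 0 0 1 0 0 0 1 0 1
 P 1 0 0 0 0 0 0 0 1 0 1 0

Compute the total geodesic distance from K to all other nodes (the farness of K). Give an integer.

Distances from K: I:2, J:1, L:2, M:3, N:2, O:4, P:3, Q:1, R:1, S:2, T:3.
Sum = 2 + 1 + 2 + 3 + 2 + 4 + 3 + 1 + 1 + 2 + 3 = 24.

24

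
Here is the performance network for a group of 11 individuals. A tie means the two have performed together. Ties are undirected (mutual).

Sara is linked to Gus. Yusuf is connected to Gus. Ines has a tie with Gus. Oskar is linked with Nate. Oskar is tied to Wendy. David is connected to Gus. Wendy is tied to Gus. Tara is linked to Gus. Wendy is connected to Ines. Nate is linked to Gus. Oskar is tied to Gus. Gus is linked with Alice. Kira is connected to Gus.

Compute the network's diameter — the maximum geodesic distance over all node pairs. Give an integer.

2

Eccentricity of each node (its greatest distance to any other): Alice:2, David:2, Gus:1, Ines:2, Kira:2, Nate:2, Oskar:2, Sara:2, Tara:2, Wendy:2, Yusuf:2.
The maximum eccentricity is 2, realized for instance by the pair Yusuf–Alice via Yusuf – Gus – Alice. So the diameter is 2.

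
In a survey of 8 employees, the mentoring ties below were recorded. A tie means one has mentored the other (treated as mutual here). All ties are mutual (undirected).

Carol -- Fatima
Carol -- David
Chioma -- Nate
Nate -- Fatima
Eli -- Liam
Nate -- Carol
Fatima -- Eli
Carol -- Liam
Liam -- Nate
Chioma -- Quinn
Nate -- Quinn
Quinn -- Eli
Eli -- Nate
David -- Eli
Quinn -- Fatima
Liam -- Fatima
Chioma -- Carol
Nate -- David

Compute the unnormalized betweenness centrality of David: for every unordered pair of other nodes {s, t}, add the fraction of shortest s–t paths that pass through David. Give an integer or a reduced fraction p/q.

1/4

Pairs whose geodesics pass through David — Carol–Eli: 1/4.
All other pairs contribute 0.
Summing the contributions gives betweenness(David) = 1/4.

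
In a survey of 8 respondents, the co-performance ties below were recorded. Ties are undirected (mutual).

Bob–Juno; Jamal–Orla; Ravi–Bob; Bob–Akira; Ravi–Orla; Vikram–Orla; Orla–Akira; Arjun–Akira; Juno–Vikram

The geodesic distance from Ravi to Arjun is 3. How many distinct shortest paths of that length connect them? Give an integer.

2

The shortest distance is 3. The length-3 paths are: Ravi–Orla–Akira–Arjun; Ravi–Bob–Akira–Arjun.
That gives 2 distinct shortest paths.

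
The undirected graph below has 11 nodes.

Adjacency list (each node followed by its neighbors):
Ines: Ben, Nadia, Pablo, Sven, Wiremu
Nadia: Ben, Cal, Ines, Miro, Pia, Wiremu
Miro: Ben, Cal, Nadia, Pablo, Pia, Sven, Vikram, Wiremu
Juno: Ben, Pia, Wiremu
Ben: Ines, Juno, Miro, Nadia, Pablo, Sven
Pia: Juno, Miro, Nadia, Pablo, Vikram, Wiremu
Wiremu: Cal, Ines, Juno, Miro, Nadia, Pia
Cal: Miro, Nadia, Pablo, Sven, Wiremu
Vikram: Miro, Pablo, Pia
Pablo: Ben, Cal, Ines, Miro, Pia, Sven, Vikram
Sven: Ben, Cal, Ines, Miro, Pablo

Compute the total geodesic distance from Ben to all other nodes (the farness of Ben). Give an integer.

Distances from Ben: Cal:2, Ines:1, Juno:1, Miro:1, Nadia:1, Pablo:1, Pia:2, Sven:1, Vikram:2, Wiremu:2.
Sum = 2 + 1 + 1 + 1 + 1 + 1 + 2 + 1 + 2 + 2 = 14.

14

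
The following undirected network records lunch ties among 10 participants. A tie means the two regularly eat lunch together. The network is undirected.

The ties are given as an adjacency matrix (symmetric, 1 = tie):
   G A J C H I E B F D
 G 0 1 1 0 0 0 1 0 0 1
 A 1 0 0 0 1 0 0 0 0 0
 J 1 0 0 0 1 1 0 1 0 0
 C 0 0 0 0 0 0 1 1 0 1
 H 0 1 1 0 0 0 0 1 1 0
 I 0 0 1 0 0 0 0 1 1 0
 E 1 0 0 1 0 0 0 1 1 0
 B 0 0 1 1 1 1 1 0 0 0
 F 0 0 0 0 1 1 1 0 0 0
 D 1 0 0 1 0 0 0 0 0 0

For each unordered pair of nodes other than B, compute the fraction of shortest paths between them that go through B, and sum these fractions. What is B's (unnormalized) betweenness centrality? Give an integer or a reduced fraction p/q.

Pairs whose geodesics pass through B — A–C: 1/3; A–I: 1/4; J–C: 1; J–E: 1/2; C–H: 1; C–I: 1; H–I: 1/3; H–E: 1/2; H–D: 1/3; I–E: 1/2; I–D: 1/2.
All other pairs contribute 0.
Summing the contributions gives betweenness(B) = 25/4.

25/4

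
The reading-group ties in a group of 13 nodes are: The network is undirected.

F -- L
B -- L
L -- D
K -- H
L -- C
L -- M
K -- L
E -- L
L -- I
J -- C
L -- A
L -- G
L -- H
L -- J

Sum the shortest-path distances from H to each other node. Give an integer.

22

Distances from H: A:2, B:2, C:2, D:2, E:2, F:2, G:2, I:2, J:2, K:1, L:1, M:2.
Sum = 2 + 2 + 2 + 2 + 2 + 2 + 2 + 2 + 2 + 1 + 1 + 2 = 22.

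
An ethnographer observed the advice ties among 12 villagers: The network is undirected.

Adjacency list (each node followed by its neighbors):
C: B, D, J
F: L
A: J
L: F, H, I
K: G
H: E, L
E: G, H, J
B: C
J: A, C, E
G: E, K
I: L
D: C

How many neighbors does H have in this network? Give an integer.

2

H is directly tied to E and L. That is 2 neighbors, so the degree of H is 2.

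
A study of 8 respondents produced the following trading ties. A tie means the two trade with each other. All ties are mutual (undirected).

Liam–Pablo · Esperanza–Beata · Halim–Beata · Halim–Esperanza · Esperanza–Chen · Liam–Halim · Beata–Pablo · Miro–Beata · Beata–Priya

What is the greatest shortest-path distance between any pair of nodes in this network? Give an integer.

3

Eccentricity of each node (its greatest distance to any other): Beata:2, Chen:3, Esperanza:2, Halim:2, Liam:3, Miro:3, Pablo:3, Priya:3.
The maximum eccentricity is 3, realized for instance by the pair Priya–Liam via Priya – Beata – Pablo – Liam. So the diameter is 3.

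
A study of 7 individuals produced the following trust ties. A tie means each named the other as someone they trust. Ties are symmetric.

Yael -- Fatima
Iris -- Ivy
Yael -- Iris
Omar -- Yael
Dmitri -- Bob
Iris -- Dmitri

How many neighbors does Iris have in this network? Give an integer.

Iris is directly tied to Dmitri, Ivy, and Yael. That is 3 neighbors, so the degree of Iris is 3.

3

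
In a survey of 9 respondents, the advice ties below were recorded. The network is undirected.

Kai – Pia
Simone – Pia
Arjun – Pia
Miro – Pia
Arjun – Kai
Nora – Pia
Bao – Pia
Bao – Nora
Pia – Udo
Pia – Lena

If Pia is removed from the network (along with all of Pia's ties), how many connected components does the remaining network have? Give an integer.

Without Pia, the remaining ties split the others into: {Arjun, Kai}; {Lena}; {Bao, Nora}; {Miro}; {Simone}; {Udo}.
That's 6 separate components.

6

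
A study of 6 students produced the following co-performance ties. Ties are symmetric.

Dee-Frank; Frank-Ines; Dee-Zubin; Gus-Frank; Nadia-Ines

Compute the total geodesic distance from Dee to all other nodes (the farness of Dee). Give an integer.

Distances from Dee: Frank:1, Gus:2, Ines:2, Nadia:3, Zubin:1.
Sum = 1 + 2 + 2 + 3 + 1 = 9.

9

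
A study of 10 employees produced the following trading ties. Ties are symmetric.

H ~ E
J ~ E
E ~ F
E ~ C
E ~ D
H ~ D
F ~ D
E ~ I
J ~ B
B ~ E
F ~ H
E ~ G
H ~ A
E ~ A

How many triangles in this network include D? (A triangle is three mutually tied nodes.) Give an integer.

3

D's neighbors: E, F, and H.
Neighbor pairs that are themselves tied: D–E–F; D–E–H; D–F–H. Each forms one triangle with D, for 3 in total.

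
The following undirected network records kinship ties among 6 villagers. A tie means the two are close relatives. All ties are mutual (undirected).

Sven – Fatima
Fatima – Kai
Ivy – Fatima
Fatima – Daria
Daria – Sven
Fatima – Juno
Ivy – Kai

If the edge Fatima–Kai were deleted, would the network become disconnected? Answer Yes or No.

Even without that edge, Fatima still reaches Kai via Fatima – Ivy – Kai, so the network stays connected. Not a bridge.

No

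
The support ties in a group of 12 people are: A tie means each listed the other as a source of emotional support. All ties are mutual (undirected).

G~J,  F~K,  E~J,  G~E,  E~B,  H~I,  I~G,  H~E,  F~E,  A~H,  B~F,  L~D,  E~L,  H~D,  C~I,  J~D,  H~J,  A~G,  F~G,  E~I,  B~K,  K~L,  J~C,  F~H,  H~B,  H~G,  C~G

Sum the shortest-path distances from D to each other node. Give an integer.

Distances from D: A:2, B:2, C:2, E:2, F:2, G:2, H:1, I:2, J:1, K:2, L:1.
Sum = 2 + 2 + 2 + 2 + 2 + 2 + 1 + 2 + 1 + 2 + 1 = 19.

19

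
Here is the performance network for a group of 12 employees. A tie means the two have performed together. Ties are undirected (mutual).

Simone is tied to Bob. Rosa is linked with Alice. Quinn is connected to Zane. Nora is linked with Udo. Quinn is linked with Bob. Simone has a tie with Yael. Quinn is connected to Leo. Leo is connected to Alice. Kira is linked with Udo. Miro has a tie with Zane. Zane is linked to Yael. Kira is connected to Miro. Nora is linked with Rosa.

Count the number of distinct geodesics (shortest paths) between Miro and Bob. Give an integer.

The shortest distance is 3, and the only length-3 path is Miro–Zane–Quinn–Bob. So there is exactly 1 shortest path.

1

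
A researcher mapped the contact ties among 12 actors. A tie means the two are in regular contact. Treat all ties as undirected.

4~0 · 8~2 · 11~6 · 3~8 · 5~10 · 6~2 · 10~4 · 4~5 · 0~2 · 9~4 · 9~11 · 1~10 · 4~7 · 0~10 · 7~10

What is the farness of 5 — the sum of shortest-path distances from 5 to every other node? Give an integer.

Distances from 5: 0:2, 1:2, 2:3, 3:5, 4:1, 6:4, 7:2, 8:4, 9:2, 10:1, 11:3.
Sum = 2 + 2 + 3 + 5 + 1 + 4 + 2 + 4 + 2 + 1 + 3 = 29.

29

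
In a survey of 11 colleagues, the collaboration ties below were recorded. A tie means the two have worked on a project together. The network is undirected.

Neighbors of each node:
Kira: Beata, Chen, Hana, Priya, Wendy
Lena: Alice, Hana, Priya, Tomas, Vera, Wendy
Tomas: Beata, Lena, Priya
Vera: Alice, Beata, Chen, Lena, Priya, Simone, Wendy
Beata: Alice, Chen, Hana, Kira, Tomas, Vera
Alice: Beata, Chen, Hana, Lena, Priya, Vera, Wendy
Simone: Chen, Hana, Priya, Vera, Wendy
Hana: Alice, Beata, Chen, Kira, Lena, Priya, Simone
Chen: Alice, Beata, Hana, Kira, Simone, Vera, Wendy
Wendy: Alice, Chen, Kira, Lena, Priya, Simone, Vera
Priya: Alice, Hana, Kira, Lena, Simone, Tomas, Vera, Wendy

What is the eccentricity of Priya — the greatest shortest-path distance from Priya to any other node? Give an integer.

Distances from Priya: Alice:1, Beata:2, Chen:2, Hana:1, Kira:1, Lena:1, Simone:1, Tomas:1, Vera:1, Wendy:1.
The largest is 2 (to Chen and Beata), so the eccentricity of Priya is 2.

2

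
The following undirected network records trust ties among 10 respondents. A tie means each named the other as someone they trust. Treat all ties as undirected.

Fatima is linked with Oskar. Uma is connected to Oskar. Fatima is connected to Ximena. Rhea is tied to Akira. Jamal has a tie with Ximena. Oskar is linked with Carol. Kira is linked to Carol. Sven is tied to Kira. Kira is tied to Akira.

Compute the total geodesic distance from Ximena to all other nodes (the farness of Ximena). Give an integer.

30

Distances from Ximena: Akira:5, Carol:3, Fatima:1, Jamal:1, Kira:4, Oskar:2, Rhea:6, Sven:5, Uma:3.
Sum = 5 + 3 + 1 + 1 + 4 + 2 + 6 + 5 + 3 = 30.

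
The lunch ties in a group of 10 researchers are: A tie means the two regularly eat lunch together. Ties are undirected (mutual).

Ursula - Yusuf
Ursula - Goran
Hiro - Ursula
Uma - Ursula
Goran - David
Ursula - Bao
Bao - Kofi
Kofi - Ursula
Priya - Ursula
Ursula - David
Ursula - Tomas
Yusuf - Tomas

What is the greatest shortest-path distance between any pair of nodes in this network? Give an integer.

Eccentricity of each node (its greatest distance to any other): Bao:2, David:2, Goran:2, Hiro:2, Kofi:2, Priya:2, Tomas:2, Uma:2, Ursula:1, Yusuf:2.
The maximum eccentricity is 2, realized for instance by the pair Bao–Uma via Bao – Ursula – Uma. So the diameter is 2.

2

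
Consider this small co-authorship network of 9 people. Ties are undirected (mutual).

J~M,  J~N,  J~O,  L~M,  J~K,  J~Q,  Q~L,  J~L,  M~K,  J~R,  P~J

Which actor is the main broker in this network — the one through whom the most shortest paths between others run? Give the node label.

Unnormalized betweenness of each node: J:24, K:0, L:1/2, M:1/2, N:0, O:0, P:0, Q:0, R:0.
J has the largest value, 24, making it the main broker — the node through which the most shortest paths run.

J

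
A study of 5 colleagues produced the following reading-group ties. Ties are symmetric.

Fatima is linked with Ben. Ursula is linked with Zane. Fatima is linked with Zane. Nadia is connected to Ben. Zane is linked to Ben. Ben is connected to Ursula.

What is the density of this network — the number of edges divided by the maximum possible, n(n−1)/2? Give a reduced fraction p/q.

There are 6 edges and 5 nodes, so the maximum possible is C(5,2) = 10.
Density = 6/10 = 3/5.

3/5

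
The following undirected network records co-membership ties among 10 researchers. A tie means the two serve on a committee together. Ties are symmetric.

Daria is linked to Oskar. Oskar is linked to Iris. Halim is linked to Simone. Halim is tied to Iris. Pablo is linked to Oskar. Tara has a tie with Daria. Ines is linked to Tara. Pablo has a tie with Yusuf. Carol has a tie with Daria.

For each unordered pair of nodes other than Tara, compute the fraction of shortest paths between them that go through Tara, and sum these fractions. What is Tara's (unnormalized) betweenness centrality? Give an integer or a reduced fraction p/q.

Pairs whose geodesics pass through Tara — Simone–Ines: 1; Daria–Ines: 1; Iris–Ines: 1; Pablo–Ines: 1; Carol–Ines: 1; Yusuf–Ines: 1; Halim–Ines: 1; Ines–Oskar: 1.
All other pairs contribute 0.
Summing the contributions gives betweenness(Tara) = 8.

8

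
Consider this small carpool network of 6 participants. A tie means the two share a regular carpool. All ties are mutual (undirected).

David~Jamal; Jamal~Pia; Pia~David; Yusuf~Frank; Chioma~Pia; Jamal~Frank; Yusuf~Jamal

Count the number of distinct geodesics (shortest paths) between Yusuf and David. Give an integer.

The shortest distance is 2, and the only length-2 path is Yusuf–Jamal–David. So there is exactly 1 shortest path.

1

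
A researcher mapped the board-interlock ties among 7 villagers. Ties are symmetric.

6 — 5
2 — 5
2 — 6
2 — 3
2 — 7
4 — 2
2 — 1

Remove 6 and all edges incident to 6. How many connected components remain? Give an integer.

1

6's neighbors (2 and 5) remain reachable from one another through other ties, so the rest of the network stays in one piece.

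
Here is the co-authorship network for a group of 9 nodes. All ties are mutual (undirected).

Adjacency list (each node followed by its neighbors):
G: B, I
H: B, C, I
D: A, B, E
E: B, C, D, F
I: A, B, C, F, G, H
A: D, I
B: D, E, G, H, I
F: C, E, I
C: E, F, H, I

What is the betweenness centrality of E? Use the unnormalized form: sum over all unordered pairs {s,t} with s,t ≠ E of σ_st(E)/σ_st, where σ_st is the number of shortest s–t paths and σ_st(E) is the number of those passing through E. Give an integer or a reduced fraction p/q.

17/6

Pairs whose geodesics pass through E — D–C: 1; D–F: 1; B–C: 1/3; B–F: 1/2.
All other pairs contribute 0.
Summing the contributions gives betweenness(E) = 17/6.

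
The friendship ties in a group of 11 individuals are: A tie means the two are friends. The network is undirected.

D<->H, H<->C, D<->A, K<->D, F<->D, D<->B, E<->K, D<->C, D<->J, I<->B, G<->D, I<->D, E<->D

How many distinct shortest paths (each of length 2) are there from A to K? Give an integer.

The shortest distance is 2, and the only length-2 path is A–D–K. So there is exactly 1 shortest path.

1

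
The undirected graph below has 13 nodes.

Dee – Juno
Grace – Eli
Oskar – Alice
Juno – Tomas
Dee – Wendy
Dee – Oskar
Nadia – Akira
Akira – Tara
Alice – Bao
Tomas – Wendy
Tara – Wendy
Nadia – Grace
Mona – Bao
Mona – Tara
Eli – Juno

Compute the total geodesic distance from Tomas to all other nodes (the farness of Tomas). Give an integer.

32

Distances from Tomas: Akira:3, Alice:4, Bao:4, Dee:2, Eli:2, Grace:3, Juno:1, Mona:3, Nadia:4, Oskar:3, Tara:2, Wendy:1.
Sum = 3 + 4 + 4 + 2 + 2 + 3 + 1 + 3 + 4 + 3 + 2 + 1 = 32.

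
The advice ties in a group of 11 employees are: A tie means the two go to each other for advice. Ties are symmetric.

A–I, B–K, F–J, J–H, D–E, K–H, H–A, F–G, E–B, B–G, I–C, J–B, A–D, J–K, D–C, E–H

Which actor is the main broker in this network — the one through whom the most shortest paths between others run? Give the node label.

Unnormalized betweenness of each node: A:617/60, B:637/60, C:6/5, D:529/60, E:111/10, F:67/60, G:77/60, H:179/12, I:23/15, J:131/15, K:7/5.
H has the largest value, 179/12, making it the main broker — the node through which the most shortest paths run.

H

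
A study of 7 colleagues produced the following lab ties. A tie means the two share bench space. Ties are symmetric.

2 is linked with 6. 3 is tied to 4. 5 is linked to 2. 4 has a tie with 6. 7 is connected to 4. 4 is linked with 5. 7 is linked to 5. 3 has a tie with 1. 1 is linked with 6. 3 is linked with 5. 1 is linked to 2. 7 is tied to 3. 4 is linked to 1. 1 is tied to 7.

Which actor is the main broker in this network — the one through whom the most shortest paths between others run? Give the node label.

1

Unnormalized betweenness of each node: 1:7/3, 2:3/4, 3:1/4, 4:7/4, 5:4/3, 6:1/3, 7:1/4.
1 has the largest value, 7/3, making it the main broker — the node through which the most shortest paths run.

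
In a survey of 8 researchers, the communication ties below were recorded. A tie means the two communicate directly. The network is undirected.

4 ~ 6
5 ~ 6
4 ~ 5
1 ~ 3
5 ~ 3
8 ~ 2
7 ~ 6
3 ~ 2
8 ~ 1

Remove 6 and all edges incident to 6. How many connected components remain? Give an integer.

2

Without 6, the remaining ties split the others into: {7}; {1, 2, 3, 4, 5, 8}.
That's 2 separate components.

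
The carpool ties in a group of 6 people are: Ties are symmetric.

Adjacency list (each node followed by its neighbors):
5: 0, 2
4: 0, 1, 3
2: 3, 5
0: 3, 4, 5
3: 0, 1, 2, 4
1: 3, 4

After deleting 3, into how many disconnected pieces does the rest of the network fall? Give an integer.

1

3's neighbors (0, 1, 2, and 4) remain reachable from one another through other ties, so the rest of the network stays in one piece.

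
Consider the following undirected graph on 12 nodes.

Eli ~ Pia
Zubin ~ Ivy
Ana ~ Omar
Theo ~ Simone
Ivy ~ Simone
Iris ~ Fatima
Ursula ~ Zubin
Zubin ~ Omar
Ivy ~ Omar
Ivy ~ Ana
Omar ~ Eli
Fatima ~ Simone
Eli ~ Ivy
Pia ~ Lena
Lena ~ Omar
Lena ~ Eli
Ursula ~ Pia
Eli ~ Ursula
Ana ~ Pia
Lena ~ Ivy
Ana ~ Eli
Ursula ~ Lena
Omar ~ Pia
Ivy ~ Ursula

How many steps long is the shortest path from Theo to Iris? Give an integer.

3

One shortest route is Theo – Simone – Fatima – Iris, which uses 3 edges, and at distance 2 from Theo we only reach {Fatima, Ivy}, which does not include Iris. So d(Theo,Iris) = 3.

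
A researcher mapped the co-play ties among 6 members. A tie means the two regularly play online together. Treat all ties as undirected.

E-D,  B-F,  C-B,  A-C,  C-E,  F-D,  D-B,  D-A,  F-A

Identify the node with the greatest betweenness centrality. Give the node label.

Unnormalized betweenness of each node: A:5/6, B:5/6, C:4/3, D:7/3, E:1/3, F:1/3.
D has the largest value, 7/3, making it the main broker — the node through which the most shortest paths run.

D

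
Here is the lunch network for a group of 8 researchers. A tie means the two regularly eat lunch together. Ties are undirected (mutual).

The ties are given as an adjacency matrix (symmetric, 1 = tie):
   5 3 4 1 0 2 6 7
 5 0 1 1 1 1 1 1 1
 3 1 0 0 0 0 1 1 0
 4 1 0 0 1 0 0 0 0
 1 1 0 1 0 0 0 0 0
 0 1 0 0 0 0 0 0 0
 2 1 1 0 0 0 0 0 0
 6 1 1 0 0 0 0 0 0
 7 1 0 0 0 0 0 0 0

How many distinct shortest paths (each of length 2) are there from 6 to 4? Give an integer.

The shortest distance is 2, and the only length-2 path is 6–5–4. So there is exactly 1 shortest path.

1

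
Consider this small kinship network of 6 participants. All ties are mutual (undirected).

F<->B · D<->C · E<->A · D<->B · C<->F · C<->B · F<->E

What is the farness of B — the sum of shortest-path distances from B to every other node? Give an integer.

8

Distances from B: A:3, C:1, D:1, E:2, F:1.
Sum = 3 + 1 + 1 + 2 + 1 = 8.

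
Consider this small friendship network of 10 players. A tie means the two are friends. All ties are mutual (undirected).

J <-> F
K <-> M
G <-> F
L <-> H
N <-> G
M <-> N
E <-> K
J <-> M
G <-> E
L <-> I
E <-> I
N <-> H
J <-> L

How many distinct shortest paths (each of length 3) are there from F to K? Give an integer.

2

The shortest distance is 3. The length-3 paths are: F–J–M–K; F–G–E–K.
That gives 2 distinct shortest paths.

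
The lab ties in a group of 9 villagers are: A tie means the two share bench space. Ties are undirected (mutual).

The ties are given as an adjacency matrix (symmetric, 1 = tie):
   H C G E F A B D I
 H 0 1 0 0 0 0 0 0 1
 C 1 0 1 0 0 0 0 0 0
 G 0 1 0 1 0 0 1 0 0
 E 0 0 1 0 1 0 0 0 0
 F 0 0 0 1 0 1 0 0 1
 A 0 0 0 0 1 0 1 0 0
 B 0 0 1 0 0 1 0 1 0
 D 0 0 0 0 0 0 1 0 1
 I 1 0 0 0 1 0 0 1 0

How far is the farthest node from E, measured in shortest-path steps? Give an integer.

3

Distances from E: A:2, B:2, C:2, D:3, F:1, G:1, H:3, I:2.
The largest is 3 (to H and D), so the eccentricity of E is 3.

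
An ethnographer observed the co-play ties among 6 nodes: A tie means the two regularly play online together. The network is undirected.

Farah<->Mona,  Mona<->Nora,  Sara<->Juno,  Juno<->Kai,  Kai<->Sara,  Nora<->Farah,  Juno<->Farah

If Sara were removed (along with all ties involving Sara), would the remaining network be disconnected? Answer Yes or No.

No

Even without Sara, every remaining node can still reach every other (the residual graph is connected), so Sara is not a cut vertex.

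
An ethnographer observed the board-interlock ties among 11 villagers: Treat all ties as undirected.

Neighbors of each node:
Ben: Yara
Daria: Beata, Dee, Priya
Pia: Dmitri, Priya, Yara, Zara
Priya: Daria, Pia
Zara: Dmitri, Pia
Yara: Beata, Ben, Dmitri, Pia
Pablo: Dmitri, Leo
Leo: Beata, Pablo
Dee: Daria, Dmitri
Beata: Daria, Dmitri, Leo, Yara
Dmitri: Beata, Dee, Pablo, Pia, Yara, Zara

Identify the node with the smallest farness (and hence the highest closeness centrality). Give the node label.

Dmitri

Farness (sum of distances to all others) for each node — Beata:16, Ben:25, Daria:20, Dee:20, Dmitri:14, Leo:23, Pablo:21, Pia:17, Priya:21, Yara:16, Zara:21.
The smallest farness is 14, for Dmitri, so Dmitri has the highest closeness.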